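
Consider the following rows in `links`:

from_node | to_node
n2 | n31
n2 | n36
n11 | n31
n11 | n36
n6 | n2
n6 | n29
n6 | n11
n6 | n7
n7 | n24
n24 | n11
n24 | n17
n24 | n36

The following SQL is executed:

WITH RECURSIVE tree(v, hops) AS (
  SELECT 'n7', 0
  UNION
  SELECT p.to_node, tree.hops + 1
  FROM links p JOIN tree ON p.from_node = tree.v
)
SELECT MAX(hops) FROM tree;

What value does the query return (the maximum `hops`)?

Base: (n7, hops=0).
Iteration 1: edges from {n7} -> (n24, hops=1).
Iteration 2: edges from {n24} -> (n11, hops=2), (n17, hops=2), (n36, hops=2).
Iteration 3: edges from {n11,n17,n36} -> (n31, hops=3), (n36, hops=3).
Iteration 4: no outgoing edges from {n31,n36}; recursion stops.
hops values: 0, 1, 2, 2, 2, 3, 3; the maximum is 3.

3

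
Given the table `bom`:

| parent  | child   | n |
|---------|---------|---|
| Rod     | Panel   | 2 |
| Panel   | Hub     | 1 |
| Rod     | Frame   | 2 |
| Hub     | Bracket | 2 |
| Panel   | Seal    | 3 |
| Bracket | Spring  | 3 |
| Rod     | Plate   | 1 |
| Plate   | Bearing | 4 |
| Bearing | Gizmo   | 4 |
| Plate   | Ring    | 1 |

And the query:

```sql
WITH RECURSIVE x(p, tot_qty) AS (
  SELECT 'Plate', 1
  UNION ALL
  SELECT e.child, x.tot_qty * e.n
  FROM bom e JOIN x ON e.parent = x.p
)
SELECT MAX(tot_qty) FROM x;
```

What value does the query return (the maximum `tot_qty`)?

Base: (Plate, tot_qty=1).
Iteration 1: components of {Plate} -> Bearing = 1*4 = 4, Ring = 1*1 = 1.
Iteration 2: components of {Bearing,Ring} -> Gizmo = 4*4 = 16.
Iteration 3: no further components; recursion stops.
tot_qty values: 1, 4, 1, 16; the maximum is 16.

16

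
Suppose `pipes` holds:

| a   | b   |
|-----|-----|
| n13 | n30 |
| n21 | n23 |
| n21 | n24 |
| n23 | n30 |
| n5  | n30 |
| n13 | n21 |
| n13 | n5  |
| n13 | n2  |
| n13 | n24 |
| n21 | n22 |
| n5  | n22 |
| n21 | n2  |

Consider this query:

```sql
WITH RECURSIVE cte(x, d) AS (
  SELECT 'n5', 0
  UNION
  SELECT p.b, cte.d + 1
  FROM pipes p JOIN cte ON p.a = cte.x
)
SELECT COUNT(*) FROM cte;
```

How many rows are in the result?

Base: (n5, d=0).
Iteration 1: edges from {n5} -> (n22, d=1), (n30, d=1).
Iteration 2: no outgoing edges from {n22,n30}; recursion stops.
Total rows emitted: 3.

3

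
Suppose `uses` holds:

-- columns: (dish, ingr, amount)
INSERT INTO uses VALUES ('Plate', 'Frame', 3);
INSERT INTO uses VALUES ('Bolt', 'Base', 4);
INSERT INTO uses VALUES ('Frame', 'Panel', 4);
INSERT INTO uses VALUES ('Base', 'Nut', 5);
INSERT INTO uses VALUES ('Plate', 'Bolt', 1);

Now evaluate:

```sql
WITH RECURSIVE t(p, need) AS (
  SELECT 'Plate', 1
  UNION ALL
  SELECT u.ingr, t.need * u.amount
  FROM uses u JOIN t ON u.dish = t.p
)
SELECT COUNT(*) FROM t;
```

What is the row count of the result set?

Base: (Plate, need=1).
Iteration 1: components of {Plate} -> Bolt = 1*1 = 1, Frame = 1*3 = 3.
Iteration 2: components of {Bolt,Frame} -> Base = 1*4 = 4, Panel = 3*4 = 12.
Iteration 3: components of {Base,Panel} -> Nut = 4*5 = 20.
Iteration 4: no further components; recursion stops.
Total rows emitted: 6.

6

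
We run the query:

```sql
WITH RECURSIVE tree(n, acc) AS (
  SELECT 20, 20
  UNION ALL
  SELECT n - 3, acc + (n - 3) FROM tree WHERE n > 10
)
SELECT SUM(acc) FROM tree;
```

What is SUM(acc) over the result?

240

Base: n=20, acc=20.
Iteration 1: 20 > 10 holds -> n = 20 - 3 = 17, acc = 20 + 17 = 37.
Iteration 2: 17 > 10 holds -> n = 17 - 3 = 14, acc = 37 + 14 = 51.
Iteration 3: 14 > 10 holds -> n = 14 - 3 = 11, acc = 51 + 11 = 62.
Iteration 4: 11 > 10 holds -> n = 11 - 3 = 8, acc = 62 + 8 = 70.
Iteration 5: 8 > 10 fails; recursion stops.
SUM(acc) = 20 + 37 + 51 + 62 + 70 = 240.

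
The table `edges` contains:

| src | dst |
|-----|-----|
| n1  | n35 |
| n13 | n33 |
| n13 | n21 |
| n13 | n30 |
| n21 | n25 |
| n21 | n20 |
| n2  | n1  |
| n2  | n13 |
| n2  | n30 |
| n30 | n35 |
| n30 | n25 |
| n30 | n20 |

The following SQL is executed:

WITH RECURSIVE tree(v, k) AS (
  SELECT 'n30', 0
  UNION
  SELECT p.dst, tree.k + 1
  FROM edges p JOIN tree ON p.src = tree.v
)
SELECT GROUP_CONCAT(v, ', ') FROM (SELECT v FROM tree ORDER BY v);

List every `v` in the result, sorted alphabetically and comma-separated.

n20, n25, n30, n35

Base: (n30, k=0).
Iteration 1: edges from {n30} -> (n20, k=1), (n25, k=1), (n35, k=1).
Iteration 2: no outgoing edges from {n20,n25,n35}; recursion stops.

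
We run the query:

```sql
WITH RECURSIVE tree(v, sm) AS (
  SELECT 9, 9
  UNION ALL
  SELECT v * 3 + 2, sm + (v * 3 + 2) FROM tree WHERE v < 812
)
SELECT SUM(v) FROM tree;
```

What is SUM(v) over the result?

Base: v=9, sm=9.
Iteration 1: 9 < 812 holds -> v = 9 * 3 + 2 = 29, sm = 9 + 29 = 38.
Iteration 2: 29 < 812 holds -> v = 29 * 3 + 2 = 89, sm = 38 + 89 = 127.
Iteration 3: 89 < 812 holds -> v = 89 * 3 + 2 = 269, sm = 127 + 269 = 396.
Iteration 4: 269 < 812 holds -> v = 269 * 3 + 2 = 809, sm = 396 + 809 = 1205.
Iteration 5: 809 < 812 holds -> v = 809 * 3 + 2 = 2429, sm = 1205 + 2429 = 3634.
Iteration 6: 2429 < 812 fails; recursion stops.
SUM(v) = 9 + 29 + 89 + 269 + 809 + 2429 = 3634.

3634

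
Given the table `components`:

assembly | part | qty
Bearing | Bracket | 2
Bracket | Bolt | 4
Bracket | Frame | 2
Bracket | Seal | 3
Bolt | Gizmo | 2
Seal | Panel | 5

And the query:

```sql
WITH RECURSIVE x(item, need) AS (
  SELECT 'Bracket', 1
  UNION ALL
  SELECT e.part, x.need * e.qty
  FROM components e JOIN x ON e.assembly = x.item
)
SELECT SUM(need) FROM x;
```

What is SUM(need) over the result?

33

Base: (Bracket, need=1).
Iteration 1: components of {Bracket} -> Bolt = 1*4 = 4, Frame = 1*2 = 2, Seal = 1*3 = 3.
Iteration 2: components of {Bolt,Frame,Seal} -> Gizmo = 4*2 = 8, Panel = 3*5 = 15.
Iteration 3: no further components; recursion stops.
SUM(need) = 1 + 4 + 2 + 3 + 8 + 15 = 33.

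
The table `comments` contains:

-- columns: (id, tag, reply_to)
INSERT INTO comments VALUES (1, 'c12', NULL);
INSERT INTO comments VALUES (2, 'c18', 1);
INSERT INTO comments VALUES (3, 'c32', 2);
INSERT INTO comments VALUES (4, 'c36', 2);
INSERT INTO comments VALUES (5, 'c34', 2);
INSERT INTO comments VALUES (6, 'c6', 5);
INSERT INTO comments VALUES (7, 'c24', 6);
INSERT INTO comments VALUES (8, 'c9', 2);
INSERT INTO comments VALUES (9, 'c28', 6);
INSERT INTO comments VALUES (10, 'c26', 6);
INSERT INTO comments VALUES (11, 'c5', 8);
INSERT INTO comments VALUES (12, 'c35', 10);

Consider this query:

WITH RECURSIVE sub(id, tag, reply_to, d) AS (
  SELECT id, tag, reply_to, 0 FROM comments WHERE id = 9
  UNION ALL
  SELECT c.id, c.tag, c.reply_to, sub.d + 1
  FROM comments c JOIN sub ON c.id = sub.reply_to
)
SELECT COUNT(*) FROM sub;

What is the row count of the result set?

5

Base: id=9 (c28), reply_to=6, d 0.
Iteration 1: join on id=6 -> c6 (id 6, reply_to=5, d 1).
Iteration 2: join on id=5 -> c34 (id 5, reply_to=2, d 2).
Iteration 3: join on id=2 -> c18 (id 2, reply_to=1, d 3).
Iteration 4: join on id=1 -> c12 (id 1, reply_to=NULL, d 4).
Iteration 5: reply_to is NULL; no match; recursion stops.
Total rows emitted: 5.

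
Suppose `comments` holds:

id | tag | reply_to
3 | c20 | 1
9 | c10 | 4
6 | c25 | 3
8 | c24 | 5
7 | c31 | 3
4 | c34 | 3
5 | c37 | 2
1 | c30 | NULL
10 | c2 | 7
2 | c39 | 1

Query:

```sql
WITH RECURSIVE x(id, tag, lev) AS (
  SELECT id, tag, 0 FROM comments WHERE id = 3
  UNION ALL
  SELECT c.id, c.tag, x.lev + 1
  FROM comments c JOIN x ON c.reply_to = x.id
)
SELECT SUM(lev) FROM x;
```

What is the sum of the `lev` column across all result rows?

7

Base: id=3 (c20) at lev 0.
Iteration 1: rows with reply_to in {3} -> c34 (id 4, lev 1), c25 (id 6, lev 1), c31 (id 7, lev 1).
Iteration 2: rows with reply_to in {4,6,7} -> c10 (id 9, lev 2), c2 (id 10, lev 2).
Iteration 3: no rows with reply_to in {9,10}; recursion stops.
SUM(lev) = 0 + 1 + 1 + 1 + 2 + 2 = 7.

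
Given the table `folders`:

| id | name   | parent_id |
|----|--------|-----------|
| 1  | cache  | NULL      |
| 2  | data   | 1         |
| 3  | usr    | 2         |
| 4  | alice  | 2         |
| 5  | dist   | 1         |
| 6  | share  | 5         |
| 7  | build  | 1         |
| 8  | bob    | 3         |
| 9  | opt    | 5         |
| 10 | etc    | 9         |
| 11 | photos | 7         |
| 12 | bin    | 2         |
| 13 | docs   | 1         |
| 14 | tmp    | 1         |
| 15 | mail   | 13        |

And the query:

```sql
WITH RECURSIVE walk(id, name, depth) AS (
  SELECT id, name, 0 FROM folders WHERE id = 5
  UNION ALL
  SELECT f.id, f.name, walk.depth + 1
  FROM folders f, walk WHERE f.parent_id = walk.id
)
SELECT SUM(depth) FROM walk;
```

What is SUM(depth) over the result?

4

Base: id=5 (dist) at depth 0.
Iteration 1: rows with parent_id in {5} -> share (id 6, depth 1), opt (id 9, depth 1).
Iteration 2: rows with parent_id in {6,9} -> etc (id 10, depth 2).
Iteration 3: no rows with parent_id in {10}; recursion stops.
SUM(depth) = 0 + 1 + 1 + 2 = 4.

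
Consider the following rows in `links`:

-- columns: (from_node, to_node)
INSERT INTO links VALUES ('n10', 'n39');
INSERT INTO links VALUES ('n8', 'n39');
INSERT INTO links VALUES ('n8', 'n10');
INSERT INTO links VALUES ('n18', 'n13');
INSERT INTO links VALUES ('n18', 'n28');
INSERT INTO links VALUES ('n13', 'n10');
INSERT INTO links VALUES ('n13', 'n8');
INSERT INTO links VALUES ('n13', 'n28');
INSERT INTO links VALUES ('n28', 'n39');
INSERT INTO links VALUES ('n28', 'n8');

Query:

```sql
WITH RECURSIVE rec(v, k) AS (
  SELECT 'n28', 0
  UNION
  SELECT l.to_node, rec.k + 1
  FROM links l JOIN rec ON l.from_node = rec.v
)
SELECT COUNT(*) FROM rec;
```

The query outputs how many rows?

6

Base: (n28, k=0).
Iteration 1: edges from {n28} -> (n39, k=1), (n8, k=1).
Iteration 2: edges from {n39,n8} -> (n10, k=2), (n39, k=2).
Iteration 3: edges from {n10,n39} -> (n39, k=3).
Iteration 4: no outgoing edges from {n39}; recursion stops.
Total rows emitted: 6.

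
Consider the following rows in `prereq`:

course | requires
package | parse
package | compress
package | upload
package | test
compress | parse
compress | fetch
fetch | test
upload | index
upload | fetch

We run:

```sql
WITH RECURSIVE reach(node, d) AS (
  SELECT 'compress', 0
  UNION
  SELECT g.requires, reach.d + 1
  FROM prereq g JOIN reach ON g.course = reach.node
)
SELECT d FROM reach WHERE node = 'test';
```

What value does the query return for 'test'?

Base: (compress, d=0).
Iteration 1: edges from {compress} -> (fetch, d=1), (parse, d=1).
Iteration 2: edges from {fetch,parse} -> (test, d=2).
Iteration 3: no outgoing edges from {test}; recursion stops.

2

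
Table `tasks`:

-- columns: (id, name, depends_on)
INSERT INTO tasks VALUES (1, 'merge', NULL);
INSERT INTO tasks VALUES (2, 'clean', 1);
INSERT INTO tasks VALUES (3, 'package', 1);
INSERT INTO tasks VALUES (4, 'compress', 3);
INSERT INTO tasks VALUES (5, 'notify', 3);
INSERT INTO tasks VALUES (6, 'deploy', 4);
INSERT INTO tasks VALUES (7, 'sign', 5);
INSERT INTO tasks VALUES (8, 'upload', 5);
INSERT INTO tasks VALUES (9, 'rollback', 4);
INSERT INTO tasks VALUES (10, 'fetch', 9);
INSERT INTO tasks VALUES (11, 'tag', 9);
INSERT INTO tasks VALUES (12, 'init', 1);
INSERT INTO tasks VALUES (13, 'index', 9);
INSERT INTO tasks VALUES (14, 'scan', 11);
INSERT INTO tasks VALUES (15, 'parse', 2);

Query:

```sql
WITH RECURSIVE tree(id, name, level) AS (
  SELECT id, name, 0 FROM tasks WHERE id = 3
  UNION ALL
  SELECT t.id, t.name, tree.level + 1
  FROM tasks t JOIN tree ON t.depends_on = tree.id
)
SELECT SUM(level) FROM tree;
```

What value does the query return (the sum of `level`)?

23

Base: id=3 (package) at level 0.
Iteration 1: rows with depends_on in {3} -> compress (id 4, level 1), notify (id 5, level 1).
Iteration 2: rows with depends_on in {4,5} -> deploy (id 6, level 2), sign (id 7, level 2), upload (id 8, level 2), rollback (id 9, level 2).
Iteration 3: rows with depends_on in {6,7,8,9} -> fetch (id 10, level 3), tag (id 11, level 3), index (id 13, level 3).
Iteration 4: rows with depends_on in {10,11,13} -> scan (id 14, level 4).
Iteration 5: no rows with depends_on in {14}; recursion stops.
SUM(level) = 0 + 1 + 1 + 2 + 2 + 2 + 2 + 3 + 3 + 3 + 4 = 23.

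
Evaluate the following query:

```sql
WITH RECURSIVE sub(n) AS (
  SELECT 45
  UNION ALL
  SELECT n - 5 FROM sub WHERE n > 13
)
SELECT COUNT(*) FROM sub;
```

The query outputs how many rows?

8

Base: n=45.
Iteration 1: 45 > 13 holds -> n = 45 - 5 = 40.
Iteration 2: 40 > 13 holds -> n = 40 - 5 = 35.
Iteration 3: 35 > 13 holds -> n = 35 - 5 = 30.
Iteration 4: 30 > 13 holds -> n = 30 - 5 = 25.
Iteration 5: 25 > 13 holds -> n = 25 - 5 = 20.
Iteration 6: 20 > 13 holds -> n = 20 - 5 = 15.
Iteration 7: 15 > 13 holds -> n = 15 - 5 = 10.
Iteration 8: 10 > 13 fails; recursion stops.
Total rows emitted: 8.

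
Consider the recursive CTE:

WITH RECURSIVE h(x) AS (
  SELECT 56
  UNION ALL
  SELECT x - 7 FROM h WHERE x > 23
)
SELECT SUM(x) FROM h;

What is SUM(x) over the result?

231

Base: x=56.
Iteration 1: 56 > 23 holds -> x = 56 - 7 = 49.
Iteration 2: 49 > 23 holds -> x = 49 - 7 = 42.
Iteration 3: 42 > 23 holds -> x = 42 - 7 = 35.
Iteration 4: 35 > 23 holds -> x = 35 - 7 = 28.
Iteration 5: 28 > 23 holds -> x = 28 - 7 = 21.
Iteration 6: 21 > 23 fails; recursion stops.
SUM(x) = 56 + 49 + 42 + 35 + 28 + 21 = 231.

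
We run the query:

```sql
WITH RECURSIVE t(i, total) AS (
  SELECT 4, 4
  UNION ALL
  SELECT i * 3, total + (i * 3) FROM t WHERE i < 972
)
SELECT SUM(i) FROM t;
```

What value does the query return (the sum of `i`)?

Base: i=4, total=4.
Iteration 1: 4 < 972 holds -> i = 4 * 3 = 12, total = 4 + 12 = 16.
Iteration 2: 12 < 972 holds -> i = 12 * 3 = 36, total = 16 + 36 = 52.
Iteration 3: 36 < 972 holds -> i = 36 * 3 = 108, total = 52 + 108 = 160.
Iteration 4: 108 < 972 holds -> i = 108 * 3 = 324, total = 160 + 324 = 484.
Iteration 5: 324 < 972 holds -> i = 324 * 3 = 972, total = 484 + 972 = 1456.
Iteration 6: 972 < 972 fails; recursion stops.
SUM(i) = 4 + 12 + 36 + 108 + 324 + 972 = 1456.

1456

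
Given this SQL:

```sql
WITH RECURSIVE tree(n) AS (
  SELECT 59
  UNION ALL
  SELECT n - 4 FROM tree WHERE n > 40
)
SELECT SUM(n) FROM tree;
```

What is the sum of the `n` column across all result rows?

294

Base: n=59.
Iteration 1: 59 > 40 holds -> n = 59 - 4 = 55.
Iteration 2: 55 > 40 holds -> n = 55 - 4 = 51.
Iteration 3: 51 > 40 holds -> n = 51 - 4 = 47.
Iteration 4: 47 > 40 holds -> n = 47 - 4 = 43.
Iteration 5: 43 > 40 holds -> n = 43 - 4 = 39.
Iteration 6: 39 > 40 fails; recursion stops.
SUM(n) = 59 + 55 + 51 + 47 + 43 + 39 = 294.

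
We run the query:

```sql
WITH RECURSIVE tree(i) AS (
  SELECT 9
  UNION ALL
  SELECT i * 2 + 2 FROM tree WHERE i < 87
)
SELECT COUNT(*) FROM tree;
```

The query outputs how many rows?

5

Base: i=9.
Iteration 1: 9 < 87 holds -> i = 9 * 2 + 2 = 20.
Iteration 2: 20 < 87 holds -> i = 20 * 2 + 2 = 42.
Iteration 3: 42 < 87 holds -> i = 42 * 2 + 2 = 86.
Iteration 4: 86 < 87 holds -> i = 86 * 2 + 2 = 174.
Iteration 5: 174 < 87 fails; recursion stops.
Total rows emitted: 5.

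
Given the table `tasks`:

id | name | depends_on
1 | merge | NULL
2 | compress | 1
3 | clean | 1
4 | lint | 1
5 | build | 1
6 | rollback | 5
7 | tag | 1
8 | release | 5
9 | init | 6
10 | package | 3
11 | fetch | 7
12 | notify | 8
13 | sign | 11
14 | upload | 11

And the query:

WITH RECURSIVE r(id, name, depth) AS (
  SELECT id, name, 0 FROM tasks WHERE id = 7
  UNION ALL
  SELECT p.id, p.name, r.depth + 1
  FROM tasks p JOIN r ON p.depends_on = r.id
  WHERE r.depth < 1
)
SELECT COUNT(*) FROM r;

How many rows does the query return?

Base: id=7 (tag) at depth 0.
Iteration 1: rows with depends_on in {7} -> fetch (id 11, depth 1).
Iteration 2: depth < 1 fails for all current rows; recursion stops.
Total rows emitted: 2.

2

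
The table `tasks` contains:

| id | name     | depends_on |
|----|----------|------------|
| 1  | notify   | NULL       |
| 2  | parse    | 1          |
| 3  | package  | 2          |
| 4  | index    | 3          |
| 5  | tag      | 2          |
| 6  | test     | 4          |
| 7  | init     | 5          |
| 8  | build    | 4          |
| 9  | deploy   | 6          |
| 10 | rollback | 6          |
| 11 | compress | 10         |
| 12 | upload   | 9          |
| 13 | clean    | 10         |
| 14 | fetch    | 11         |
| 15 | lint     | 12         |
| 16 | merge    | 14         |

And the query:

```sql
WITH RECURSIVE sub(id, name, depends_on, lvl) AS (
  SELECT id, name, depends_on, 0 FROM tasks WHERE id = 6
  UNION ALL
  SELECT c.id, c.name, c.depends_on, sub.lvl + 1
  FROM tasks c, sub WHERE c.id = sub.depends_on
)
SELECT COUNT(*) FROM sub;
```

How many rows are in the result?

Base: id=6 (test), depends_on=4, lvl 0.
Iteration 1: join on id=4 -> index (id 4, depends_on=3, lvl 1).
Iteration 2: join on id=3 -> package (id 3, depends_on=2, lvl 2).
Iteration 3: join on id=2 -> parse (id 2, depends_on=1, lvl 3).
Iteration 4: join on id=1 -> notify (id 1, depends_on=NULL, lvl 4).
Iteration 5: depends_on is NULL; no match; recursion stops.
Total rows emitted: 5.

5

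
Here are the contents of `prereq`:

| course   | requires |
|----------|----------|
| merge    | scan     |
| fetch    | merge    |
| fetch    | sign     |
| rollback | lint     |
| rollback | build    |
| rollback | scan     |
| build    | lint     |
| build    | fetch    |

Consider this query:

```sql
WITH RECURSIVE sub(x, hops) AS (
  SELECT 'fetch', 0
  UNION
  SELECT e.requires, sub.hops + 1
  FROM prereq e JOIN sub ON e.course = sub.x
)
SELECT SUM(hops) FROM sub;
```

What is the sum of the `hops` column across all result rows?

4

Base: (fetch, hops=0).
Iteration 1: edges from {fetch} -> (merge, hops=1), (sign, hops=1).
Iteration 2: edges from {merge,sign} -> (scan, hops=2).
Iteration 3: no outgoing edges from {scan}; recursion stops.
SUM(hops) = 0 + 1 + 1 + 2 = 4.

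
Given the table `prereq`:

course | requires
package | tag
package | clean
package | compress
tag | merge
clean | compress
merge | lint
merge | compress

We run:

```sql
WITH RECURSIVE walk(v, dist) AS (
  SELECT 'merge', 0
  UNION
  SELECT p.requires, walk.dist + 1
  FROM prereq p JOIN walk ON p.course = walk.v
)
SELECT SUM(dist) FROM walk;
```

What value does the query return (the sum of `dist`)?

2

Base: (merge, dist=0).
Iteration 1: edges from {merge} -> (compress, dist=1), (lint, dist=1).
Iteration 2: no outgoing edges from {compress,lint}; recursion stops.
SUM(dist) = 0 + 1 + 1 = 2.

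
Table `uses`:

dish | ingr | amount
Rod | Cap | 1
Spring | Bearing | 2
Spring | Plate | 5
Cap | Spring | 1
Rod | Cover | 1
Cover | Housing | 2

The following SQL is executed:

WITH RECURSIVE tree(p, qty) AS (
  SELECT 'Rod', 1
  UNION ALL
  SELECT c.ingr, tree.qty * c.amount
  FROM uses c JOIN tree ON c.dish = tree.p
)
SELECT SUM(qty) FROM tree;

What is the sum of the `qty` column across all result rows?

Base: (Rod, qty=1).
Iteration 1: components of {Rod} -> Cap = 1*1 = 1, Cover = 1*1 = 1.
Iteration 2: components of {Cap,Cover} -> Housing = 1*2 = 2, Spring = 1*1 = 1.
Iteration 3: components of {Housing,Spring} -> Bearing = 1*2 = 2, Plate = 1*5 = 5.
Iteration 4: no further components; recursion stops.
SUM(qty) = 1 + 1 + 1 + 1 + 2 + 5 + 2 = 13.

13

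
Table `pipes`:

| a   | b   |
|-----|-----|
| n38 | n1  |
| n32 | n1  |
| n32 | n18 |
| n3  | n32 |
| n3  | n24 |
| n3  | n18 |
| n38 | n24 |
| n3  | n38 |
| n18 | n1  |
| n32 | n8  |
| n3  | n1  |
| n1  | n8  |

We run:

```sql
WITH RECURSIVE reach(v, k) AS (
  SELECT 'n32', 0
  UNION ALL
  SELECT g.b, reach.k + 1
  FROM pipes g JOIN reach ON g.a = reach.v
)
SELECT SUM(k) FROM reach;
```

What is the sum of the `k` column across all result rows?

10

Base: (n32, k=0).
Iteration 1: edges from {n32} -> (n1, k=1), (n18, k=1), (n8, k=1).
Iteration 2: edges from {n1,n18,n8} -> (n1, k=2), (n8, k=2).
Iteration 3: edges from {n1,n8} -> (n8, k=3).
Iteration 4: no outgoing edges from {n8}; recursion stops.
SUM(k) = 0 + 1 + 1 + 1 + 2 + 2 + 3 = 10.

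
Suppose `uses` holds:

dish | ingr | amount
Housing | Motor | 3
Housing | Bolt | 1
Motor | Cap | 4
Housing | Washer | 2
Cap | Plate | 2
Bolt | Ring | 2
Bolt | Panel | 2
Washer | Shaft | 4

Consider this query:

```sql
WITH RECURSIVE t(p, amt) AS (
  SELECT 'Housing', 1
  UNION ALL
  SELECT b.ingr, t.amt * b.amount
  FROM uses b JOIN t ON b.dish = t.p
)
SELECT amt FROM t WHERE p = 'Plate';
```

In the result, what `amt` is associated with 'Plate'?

Base: (Housing, amt=1).
Iteration 1: components of {Housing} -> Bolt = 1*1 = 1, Motor = 1*3 = 3, Washer = 1*2 = 2.
Iteration 2: components of {Bolt,Motor,Washer} -> Cap = 3*4 = 12, Panel = 1*2 = 2, Ring = 1*2 = 2, Shaft = 2*4 = 8.
Iteration 3: components of {Cap,Panel,Ring,Shaft} -> Plate = 12*2 = 24.
Iteration 4: no further components; recursion stops.

24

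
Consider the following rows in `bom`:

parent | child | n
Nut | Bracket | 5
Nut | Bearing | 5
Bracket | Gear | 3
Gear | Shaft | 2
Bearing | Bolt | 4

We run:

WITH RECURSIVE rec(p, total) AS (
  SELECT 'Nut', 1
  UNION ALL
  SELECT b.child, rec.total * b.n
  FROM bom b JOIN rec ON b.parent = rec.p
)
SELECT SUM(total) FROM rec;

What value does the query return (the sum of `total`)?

76

Base: (Nut, total=1).
Iteration 1: components of {Nut} -> Bearing = 1*5 = 5, Bracket = 1*5 = 5.
Iteration 2: components of {Bearing,Bracket} -> Bolt = 5*4 = 20, Gear = 5*3 = 15.
Iteration 3: components of {Bolt,Gear} -> Shaft = 15*2 = 30.
Iteration 4: no further components; recursion stops.
SUM(total) = 1 + 5 + 5 + 15 + 20 + 30 = 76.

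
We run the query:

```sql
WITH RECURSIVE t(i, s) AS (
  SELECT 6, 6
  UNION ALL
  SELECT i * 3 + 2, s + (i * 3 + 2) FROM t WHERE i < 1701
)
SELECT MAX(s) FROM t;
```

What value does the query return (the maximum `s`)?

Base: i=6, s=6.
Iteration 1: 6 < 1701 holds -> i = 6 * 3 + 2 = 20, s = 6 + 20 = 26.
Iteration 2: 20 < 1701 holds -> i = 20 * 3 + 2 = 62, s = 26 + 62 = 88.
Iteration 3: 62 < 1701 holds -> i = 62 * 3 + 2 = 188, s = 88 + 188 = 276.
Iteration 4: 188 < 1701 holds -> i = 188 * 3 + 2 = 566, s = 276 + 566 = 842.
Iteration 5: 566 < 1701 holds -> i = 566 * 3 + 2 = 1700, s = 842 + 1700 = 2542.
Iteration 6: 1700 < 1701 holds -> i = 1700 * 3 + 2 = 5102, s = 2542 + 5102 = 7644.
Iteration 7: 5102 < 1701 fails; recursion stops.
s values: 6, 26, 88, 276, 842, 2542, 7644; the maximum is 7644.

7644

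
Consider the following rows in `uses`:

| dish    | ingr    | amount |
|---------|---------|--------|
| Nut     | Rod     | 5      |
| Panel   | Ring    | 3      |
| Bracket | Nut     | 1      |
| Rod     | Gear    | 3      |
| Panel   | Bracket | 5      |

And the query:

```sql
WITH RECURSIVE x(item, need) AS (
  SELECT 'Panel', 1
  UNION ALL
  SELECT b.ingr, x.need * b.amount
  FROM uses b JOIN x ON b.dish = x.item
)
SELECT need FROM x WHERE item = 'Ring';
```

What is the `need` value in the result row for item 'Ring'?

Base: (Panel, need=1).
Iteration 1: components of {Panel} -> Bracket = 1*5 = 5, Ring = 1*3 = 3.
Iteration 2: components of {Bracket,Ring} -> Nut = 5*1 = 5.
Iteration 3: components of {Nut} -> Rod = 5*5 = 25.
Iteration 4: components of {Rod} -> Gear = 25*3 = 75.
Iteration 5: no further components; recursion stops.

3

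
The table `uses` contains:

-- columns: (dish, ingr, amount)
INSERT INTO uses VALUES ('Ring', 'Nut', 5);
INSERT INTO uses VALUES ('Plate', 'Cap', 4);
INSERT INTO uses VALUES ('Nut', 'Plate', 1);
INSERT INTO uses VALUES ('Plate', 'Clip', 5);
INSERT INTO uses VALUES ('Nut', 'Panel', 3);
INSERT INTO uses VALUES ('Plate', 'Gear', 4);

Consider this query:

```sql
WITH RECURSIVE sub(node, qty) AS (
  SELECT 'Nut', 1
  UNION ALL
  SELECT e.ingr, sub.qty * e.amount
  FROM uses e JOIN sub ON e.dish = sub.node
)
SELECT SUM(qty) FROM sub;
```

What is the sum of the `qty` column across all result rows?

18

Base: (Nut, qty=1).
Iteration 1: components of {Nut} -> Panel = 1*3 = 3, Plate = 1*1 = 1.
Iteration 2: components of {Panel,Plate} -> Cap = 1*4 = 4, Clip = 1*5 = 5, Gear = 1*4 = 4.
Iteration 3: no further components; recursion stops.
SUM(qty) = 1 + 1 + 3 + 4 + 5 + 4 = 18.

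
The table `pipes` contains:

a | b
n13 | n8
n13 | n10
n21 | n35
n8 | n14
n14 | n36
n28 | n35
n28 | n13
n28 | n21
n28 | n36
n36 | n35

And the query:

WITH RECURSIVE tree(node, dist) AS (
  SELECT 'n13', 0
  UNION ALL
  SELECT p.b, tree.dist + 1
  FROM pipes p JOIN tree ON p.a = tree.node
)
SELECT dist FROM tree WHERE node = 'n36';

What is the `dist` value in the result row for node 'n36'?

3

Base: (n13, dist=0).
Iteration 1: edges from {n13} -> (n10, dist=1), (n8, dist=1).
Iteration 2: edges from {n10,n8} -> (n14, dist=2).
Iteration 3: edges from {n14} -> (n36, dist=3).
Iteration 4: edges from {n36} -> (n35, dist=4).
Iteration 5: no outgoing edges from {n35}; recursion stops.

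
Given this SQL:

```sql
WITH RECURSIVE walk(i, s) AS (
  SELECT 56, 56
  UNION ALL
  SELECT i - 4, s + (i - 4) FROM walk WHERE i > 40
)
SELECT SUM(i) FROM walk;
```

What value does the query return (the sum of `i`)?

240

Base: i=56, s=56.
Iteration 1: 56 > 40 holds -> i = 56 - 4 = 52, s = 56 + 52 = 108.
Iteration 2: 52 > 40 holds -> i = 52 - 4 = 48, s = 108 + 48 = 156.
Iteration 3: 48 > 40 holds -> i = 48 - 4 = 44, s = 156 + 44 = 200.
Iteration 4: 44 > 40 holds -> i = 44 - 4 = 40, s = 200 + 40 = 240.
Iteration 5: 40 > 40 fails; recursion stops.
SUM(i) = 56 + 52 + 48 + 44 + 40 = 240.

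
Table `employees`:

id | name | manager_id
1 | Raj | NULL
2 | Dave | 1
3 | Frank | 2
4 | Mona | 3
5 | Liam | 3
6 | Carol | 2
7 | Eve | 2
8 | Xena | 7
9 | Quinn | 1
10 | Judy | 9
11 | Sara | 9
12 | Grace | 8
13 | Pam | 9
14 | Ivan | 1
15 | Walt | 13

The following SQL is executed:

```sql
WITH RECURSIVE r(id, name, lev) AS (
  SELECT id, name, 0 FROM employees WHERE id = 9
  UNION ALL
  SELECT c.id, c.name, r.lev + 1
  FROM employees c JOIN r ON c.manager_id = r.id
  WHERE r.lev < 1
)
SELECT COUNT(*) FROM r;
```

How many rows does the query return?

Base: id=9 (Quinn) at lev 0.
Iteration 1: rows with manager_id in {9} -> Judy (id 10, lev 1), Sara (id 11, lev 1), Pam (id 13, lev 1).
Iteration 2: lev < 1 fails for all current rows; recursion stops.
Total rows emitted: 4.

4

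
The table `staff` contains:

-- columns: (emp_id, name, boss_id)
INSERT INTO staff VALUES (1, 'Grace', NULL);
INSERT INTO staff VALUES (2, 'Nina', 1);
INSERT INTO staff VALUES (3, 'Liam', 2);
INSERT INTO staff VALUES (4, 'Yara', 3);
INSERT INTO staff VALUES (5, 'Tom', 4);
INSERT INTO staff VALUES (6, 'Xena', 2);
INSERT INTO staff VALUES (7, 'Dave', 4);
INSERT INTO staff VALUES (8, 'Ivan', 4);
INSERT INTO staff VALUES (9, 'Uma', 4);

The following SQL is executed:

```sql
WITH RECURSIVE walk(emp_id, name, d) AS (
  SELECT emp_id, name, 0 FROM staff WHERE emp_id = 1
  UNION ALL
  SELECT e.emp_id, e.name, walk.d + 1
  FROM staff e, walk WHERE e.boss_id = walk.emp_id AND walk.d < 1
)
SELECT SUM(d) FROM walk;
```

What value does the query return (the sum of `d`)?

Base: emp_id=1 (Grace) at d 0.
Iteration 1: rows with boss_id in {1} -> Nina (id 2, d 1).
Iteration 2: d < 1 fails for all current rows; recursion stops.
SUM(d) = 0 + 1 = 1.

1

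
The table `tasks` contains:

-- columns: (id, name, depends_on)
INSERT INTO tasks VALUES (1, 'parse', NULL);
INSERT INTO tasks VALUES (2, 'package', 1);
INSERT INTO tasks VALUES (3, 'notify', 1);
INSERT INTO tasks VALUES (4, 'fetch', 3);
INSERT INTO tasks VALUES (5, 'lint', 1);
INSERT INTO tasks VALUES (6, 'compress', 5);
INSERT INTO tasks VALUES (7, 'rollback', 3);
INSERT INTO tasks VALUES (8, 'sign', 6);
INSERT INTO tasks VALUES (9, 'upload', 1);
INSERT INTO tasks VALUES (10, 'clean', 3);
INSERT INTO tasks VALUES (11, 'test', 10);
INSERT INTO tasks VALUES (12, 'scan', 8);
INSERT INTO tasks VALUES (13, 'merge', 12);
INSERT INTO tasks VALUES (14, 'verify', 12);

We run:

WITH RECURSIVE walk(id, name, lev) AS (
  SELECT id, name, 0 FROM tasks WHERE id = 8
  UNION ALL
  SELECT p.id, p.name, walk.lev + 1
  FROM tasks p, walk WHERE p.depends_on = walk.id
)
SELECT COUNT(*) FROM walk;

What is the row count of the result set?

4

Base: id=8 (sign) at lev 0.
Iteration 1: rows with depends_on in {8} -> scan (id 12, lev 1).
Iteration 2: rows with depends_on in {12} -> merge (id 13, lev 2), verify (id 14, lev 2).
Iteration 3: no rows with depends_on in {13,14}; recursion stops.
Total rows emitted: 4.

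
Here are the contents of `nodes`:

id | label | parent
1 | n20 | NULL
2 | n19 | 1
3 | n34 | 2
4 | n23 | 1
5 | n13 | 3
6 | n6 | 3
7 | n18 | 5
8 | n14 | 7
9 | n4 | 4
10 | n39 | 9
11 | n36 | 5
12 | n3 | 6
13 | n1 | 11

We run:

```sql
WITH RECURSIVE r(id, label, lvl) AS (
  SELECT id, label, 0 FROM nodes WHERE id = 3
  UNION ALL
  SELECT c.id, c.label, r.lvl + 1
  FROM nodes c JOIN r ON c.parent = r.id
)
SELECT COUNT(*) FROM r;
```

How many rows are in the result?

8

Base: id=3 (n34) at lvl 0.
Iteration 1: rows with parent in {3} -> n13 (id 5, lvl 1), n6 (id 6, lvl 1).
Iteration 2: rows with parent in {5,6} -> n18 (id 7, lvl 2), n36 (id 11, lvl 2), n3 (id 12, lvl 2).
Iteration 3: rows with parent in {7,11,12} -> n14 (id 8, lvl 3), n1 (id 13, lvl 3).
Iteration 4: no rows with parent in {8,13}; recursion stops.
Total rows emitted: 8.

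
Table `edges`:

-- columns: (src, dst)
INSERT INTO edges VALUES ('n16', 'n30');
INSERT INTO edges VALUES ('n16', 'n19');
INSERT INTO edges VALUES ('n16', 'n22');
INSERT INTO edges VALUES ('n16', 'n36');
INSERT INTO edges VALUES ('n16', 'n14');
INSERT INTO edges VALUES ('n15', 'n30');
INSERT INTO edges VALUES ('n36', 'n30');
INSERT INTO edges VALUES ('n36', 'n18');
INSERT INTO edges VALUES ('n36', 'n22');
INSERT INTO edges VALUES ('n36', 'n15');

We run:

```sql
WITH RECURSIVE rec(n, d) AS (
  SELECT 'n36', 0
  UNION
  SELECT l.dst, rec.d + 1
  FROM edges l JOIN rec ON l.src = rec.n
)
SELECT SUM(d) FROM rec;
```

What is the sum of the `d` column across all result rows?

Base: (n36, d=0).
Iteration 1: edges from {n36} -> (n15, d=1), (n18, d=1), (n22, d=1), (n30, d=1).
Iteration 2: edges from {n15,n18,n22,n30} -> (n30, d=2).
Iteration 3: no outgoing edges from {n30}; recursion stops.
SUM(d) = 0 + 1 + 1 + 1 + 1 + 2 = 6.

6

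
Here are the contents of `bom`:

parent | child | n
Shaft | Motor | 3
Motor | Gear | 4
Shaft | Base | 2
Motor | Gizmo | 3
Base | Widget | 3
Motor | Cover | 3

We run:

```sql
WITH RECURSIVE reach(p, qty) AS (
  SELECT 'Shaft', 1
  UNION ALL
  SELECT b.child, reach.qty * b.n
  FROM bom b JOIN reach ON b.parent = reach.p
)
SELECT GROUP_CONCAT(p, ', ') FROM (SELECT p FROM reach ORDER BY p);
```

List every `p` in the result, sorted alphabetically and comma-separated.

Base, Cover, Gear, Gizmo, Motor, Shaft, Widget

Base: (Shaft, qty=1).
Iteration 1: components of {Shaft} -> Base = 1*2 = 2, Motor = 1*3 = 3.
Iteration 2: components of {Base,Motor} -> Cover = 3*3 = 9, Gear = 3*4 = 12, Gizmo = 3*3 = 9, Widget = 2*3 = 6.
Iteration 3: no further components; recursion stops.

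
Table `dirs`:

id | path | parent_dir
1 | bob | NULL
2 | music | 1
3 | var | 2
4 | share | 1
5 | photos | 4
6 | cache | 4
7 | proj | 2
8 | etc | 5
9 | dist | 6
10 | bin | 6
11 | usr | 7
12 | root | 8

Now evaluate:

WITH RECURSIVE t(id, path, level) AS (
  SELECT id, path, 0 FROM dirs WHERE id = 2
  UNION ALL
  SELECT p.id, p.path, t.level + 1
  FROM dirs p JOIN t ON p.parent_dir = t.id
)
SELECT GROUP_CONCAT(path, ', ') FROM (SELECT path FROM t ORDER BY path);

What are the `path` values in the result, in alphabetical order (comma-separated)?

Base: id=2 (music) at level 0.
Iteration 1: rows with parent_dir in {2} -> var (id 3, level 1), proj (id 7, level 1).
Iteration 2: rows with parent_dir in {3,7} -> usr (id 11, level 2).
Iteration 3: no rows with parent_dir in {11}; recursion stops.

music, proj, usr, var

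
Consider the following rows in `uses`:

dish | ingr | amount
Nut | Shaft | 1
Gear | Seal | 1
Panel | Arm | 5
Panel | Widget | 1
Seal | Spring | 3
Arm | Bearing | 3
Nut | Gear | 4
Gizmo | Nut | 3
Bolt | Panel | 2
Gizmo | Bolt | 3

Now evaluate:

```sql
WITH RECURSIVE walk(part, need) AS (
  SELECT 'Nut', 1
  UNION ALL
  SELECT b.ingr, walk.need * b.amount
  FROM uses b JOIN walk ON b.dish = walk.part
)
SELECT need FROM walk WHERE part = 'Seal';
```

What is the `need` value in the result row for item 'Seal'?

4

Base: (Nut, need=1).
Iteration 1: components of {Nut} -> Gear = 1*4 = 4, Shaft = 1*1 = 1.
Iteration 2: components of {Gear,Shaft} -> Seal = 4*1 = 4.
Iteration 3: components of {Seal} -> Spring = 4*3 = 12.
Iteration 4: no further components; recursion stops.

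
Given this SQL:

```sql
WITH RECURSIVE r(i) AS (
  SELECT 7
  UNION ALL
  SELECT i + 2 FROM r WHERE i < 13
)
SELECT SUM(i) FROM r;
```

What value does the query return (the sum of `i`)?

40

Base: i=7.
Iteration 1: 7 < 13 holds -> i = 7 + 2 = 9.
Iteration 2: 9 < 13 holds -> i = 9 + 2 = 11.
Iteration 3: 11 < 13 holds -> i = 11 + 2 = 13.
Iteration 4: 13 < 13 fails; recursion stops.
SUM(i) = 7 + 9 + 11 + 13 = 40.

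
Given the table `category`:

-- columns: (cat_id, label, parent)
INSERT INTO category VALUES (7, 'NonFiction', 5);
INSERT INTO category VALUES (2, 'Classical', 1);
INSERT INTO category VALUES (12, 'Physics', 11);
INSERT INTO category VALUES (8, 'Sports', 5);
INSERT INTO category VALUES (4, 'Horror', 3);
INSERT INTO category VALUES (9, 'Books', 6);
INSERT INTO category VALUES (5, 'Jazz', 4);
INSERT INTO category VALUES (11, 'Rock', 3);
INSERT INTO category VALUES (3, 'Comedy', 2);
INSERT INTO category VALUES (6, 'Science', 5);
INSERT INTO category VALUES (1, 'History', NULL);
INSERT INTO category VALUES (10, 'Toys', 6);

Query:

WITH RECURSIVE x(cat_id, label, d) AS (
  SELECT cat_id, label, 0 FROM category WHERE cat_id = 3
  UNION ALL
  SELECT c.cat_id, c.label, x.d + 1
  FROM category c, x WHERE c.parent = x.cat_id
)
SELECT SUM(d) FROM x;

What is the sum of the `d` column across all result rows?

23

Base: cat_id=3 (Comedy) at d 0.
Iteration 1: rows with parent in {3} -> Horror (id 4, d 1), Rock (id 11, d 1).
Iteration 2: rows with parent in {4,11} -> Jazz (id 5, d 2), Physics (id 12, d 2).
Iteration 3: rows with parent in {5,12} -> Science (id 6, d 3), NonFiction (id 7, d 3), Sports (id 8, d 3).
Iteration 4: rows with parent in {6,7,8} -> Books (id 9, d 4), Toys (id 10, d 4).
Iteration 5: no rows with parent in {9,10}; recursion stops.
SUM(d) = 0 + 1 + 1 + 2 + 2 + 3 + 3 + 3 + 4 + 4 = 23.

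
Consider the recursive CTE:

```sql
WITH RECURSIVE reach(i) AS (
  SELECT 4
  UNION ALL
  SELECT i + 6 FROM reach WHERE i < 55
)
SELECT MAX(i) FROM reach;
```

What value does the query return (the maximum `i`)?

58

Base: i=4.
Iteration 1: 4 < 55 holds -> i = 4 + 6 = 10.
Iteration 2: 10 < 55 holds -> i = 10 + 6 = 16.
Iteration 3: 16 < 55 holds -> i = 16 + 6 = 22.
Iteration 4: 22 < 55 holds -> i = 22 + 6 = 28.
Iteration 5: 28 < 55 holds -> i = 28 + 6 = 34.
Iteration 6: 34 < 55 holds -> i = 34 + 6 = 40.
Iteration 7: 40 < 55 holds -> i = 40 + 6 = 46.
Iteration 8: 46 < 55 holds -> i = 46 + 6 = 52.
Iteration 9: 52 < 55 holds -> i = 52 + 6 = 58.
Iteration 10: 58 < 55 fails; recursion stops.
i values: 4, 10, 16, 22, 28, 34, 40, 46, 52, 58; the maximum is 58.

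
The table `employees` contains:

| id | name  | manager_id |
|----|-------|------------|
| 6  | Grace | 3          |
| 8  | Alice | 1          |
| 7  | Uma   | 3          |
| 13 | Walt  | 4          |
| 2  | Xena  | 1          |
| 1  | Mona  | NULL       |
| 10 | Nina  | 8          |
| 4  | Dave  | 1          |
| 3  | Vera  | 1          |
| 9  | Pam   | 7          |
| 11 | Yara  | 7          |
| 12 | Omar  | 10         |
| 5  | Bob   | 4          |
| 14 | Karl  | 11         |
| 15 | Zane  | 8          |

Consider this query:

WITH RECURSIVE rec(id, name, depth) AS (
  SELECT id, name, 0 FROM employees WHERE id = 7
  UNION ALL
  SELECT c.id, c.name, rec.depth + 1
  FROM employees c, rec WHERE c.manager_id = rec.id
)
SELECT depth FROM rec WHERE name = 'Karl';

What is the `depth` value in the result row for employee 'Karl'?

2

Base: id=7 (Uma) at depth 0.
Iteration 1: rows with manager_id in {7} -> Pam (id 9, depth 1), Yara (id 11, depth 1).
Iteration 2: rows with manager_id in {9,11} -> Karl (id 14, depth 2).
Iteration 3: no rows with manager_id in {14}; recursion stops.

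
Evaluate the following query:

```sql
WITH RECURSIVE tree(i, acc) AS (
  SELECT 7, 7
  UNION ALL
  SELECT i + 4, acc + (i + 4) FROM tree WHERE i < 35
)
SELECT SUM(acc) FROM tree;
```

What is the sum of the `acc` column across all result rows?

588

Base: i=7, acc=7.
Iteration 1: 7 < 35 holds -> i = 7 + 4 = 11, acc = 7 + 11 = 18.
Iteration 2: 11 < 35 holds -> i = 11 + 4 = 15, acc = 18 + 15 = 33.
Iteration 3: 15 < 35 holds -> i = 15 + 4 = 19, acc = 33 + 19 = 52.
Iteration 4: 19 < 35 holds -> i = 19 + 4 = 23, acc = 52 + 23 = 75.
Iteration 5: 23 < 35 holds -> i = 23 + 4 = 27, acc = 75 + 27 = 102.
Iteration 6: 27 < 35 holds -> i = 27 + 4 = 31, acc = 102 + 31 = 133.
Iteration 7: 31 < 35 holds -> i = 31 + 4 = 35, acc = 133 + 35 = 168.
Iteration 8: 35 < 35 fails; recursion stops.
SUM(acc) = 7 + 18 + 33 + 52 + 75 + 102 + 133 + 168 = 588.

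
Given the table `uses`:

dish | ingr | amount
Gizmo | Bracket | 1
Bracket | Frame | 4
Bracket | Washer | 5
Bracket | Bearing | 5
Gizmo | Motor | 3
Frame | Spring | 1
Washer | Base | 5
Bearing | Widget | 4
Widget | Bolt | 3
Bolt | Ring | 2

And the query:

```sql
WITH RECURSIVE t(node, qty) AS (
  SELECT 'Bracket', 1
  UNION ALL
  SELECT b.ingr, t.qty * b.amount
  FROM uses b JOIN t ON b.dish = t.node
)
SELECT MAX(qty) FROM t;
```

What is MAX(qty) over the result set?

120

Base: (Bracket, qty=1).
Iteration 1: components of {Bracket} -> Bearing = 1*5 = 5, Frame = 1*4 = 4, Washer = 1*5 = 5.
Iteration 2: components of {Bearing,Frame,Washer} -> Base = 5*5 = 25, Spring = 4*1 = 4, Widget = 5*4 = 20.
Iteration 3: components of {Base,Spring,Widget} -> Bolt = 20*3 = 60.
Iteration 4: components of {Bolt} -> Ring = 60*2 = 120.
Iteration 5: no further components; recursion stops.
qty values: 1, 4, 5, 5, 4, 25, 20, 60, 120; the maximum is 120.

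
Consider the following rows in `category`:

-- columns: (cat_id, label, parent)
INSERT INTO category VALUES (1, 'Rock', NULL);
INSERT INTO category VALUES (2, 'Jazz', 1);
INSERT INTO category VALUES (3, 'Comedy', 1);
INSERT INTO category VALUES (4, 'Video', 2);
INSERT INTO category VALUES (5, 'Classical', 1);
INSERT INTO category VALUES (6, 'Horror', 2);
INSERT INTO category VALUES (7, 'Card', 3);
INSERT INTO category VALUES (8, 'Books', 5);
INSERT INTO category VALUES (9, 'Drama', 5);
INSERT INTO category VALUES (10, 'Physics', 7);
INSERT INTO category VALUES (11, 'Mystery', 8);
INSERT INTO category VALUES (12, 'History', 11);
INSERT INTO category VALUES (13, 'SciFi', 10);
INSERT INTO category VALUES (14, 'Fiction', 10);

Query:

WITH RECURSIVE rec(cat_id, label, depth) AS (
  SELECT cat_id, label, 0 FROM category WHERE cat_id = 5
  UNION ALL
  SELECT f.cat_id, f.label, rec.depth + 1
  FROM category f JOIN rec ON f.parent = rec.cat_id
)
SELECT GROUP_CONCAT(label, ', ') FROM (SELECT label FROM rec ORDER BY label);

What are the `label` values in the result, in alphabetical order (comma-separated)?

Base: cat_id=5 (Classical) at depth 0.
Iteration 1: rows with parent in {5} -> Books (id 8, depth 1), Drama (id 9, depth 1).
Iteration 2: rows with parent in {8,9} -> Mystery (id 11, depth 2).
Iteration 3: rows with parent in {11} -> History (id 12, depth 3).
Iteration 4: no rows with parent in {12}; recursion stops.

Books, Classical, Drama, History, Mystery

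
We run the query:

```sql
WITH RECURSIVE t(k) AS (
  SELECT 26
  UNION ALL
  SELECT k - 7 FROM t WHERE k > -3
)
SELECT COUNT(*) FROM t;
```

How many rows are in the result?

Base: k=26.
Iteration 1: 26 > -3 holds -> k = 26 - 7 = 19.
Iteration 2: 19 > -3 holds -> k = 19 - 7 = 12.
Iteration 3: 12 > -3 holds -> k = 12 - 7 = 5.
Iteration 4: 5 > -3 holds -> k = 5 - 7 = -2.
Iteration 5: -2 > -3 holds -> k = -2 - 7 = -9.
Iteration 6: -9 > -3 fails; recursion stops.
Total rows emitted: 6.

6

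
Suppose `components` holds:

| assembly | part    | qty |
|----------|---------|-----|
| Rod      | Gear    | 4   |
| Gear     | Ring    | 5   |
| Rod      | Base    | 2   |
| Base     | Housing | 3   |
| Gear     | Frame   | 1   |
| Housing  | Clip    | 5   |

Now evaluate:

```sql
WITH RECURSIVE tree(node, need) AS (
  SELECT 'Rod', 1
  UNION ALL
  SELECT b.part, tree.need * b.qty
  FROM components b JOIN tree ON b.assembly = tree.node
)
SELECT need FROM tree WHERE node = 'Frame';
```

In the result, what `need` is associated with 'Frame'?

Base: (Rod, need=1).
Iteration 1: components of {Rod} -> Base = 1*2 = 2, Gear = 1*4 = 4.
Iteration 2: components of {Base,Gear} -> Frame = 4*1 = 4, Housing = 2*3 = 6, Ring = 4*5 = 20.
Iteration 3: components of {Frame,Housing,Ring} -> Clip = 6*5 = 30.
Iteration 4: no further components; recursion stops.

4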